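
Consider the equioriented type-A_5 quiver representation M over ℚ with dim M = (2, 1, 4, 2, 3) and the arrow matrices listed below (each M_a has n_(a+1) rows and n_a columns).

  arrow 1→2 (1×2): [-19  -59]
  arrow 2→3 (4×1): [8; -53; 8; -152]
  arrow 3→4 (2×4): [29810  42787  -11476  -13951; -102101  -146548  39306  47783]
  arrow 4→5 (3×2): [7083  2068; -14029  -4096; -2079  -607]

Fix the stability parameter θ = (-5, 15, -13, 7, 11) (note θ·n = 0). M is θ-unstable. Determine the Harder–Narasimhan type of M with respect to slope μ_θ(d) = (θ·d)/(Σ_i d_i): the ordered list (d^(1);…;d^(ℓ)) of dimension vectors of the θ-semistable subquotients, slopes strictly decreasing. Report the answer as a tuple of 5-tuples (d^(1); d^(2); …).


Via rank(M_{q-1}∘⋯∘M_p): M ≅ I[1,1], I[1,5], I[3,3]^2, I[3,5], I[5,5].
μ_θ-semistable layers: μ^(1)=11; μ^(2)=7; μ^(3)=1; μ^(4)=-5; μ^(5)=-13

((0, 0, 0, 0, 3); (0, 0, 0, 2, 0); (0, 1, 1, 0, 0); (2, 0, 0, 0, 0); (0, 0, 3, 0, 0))


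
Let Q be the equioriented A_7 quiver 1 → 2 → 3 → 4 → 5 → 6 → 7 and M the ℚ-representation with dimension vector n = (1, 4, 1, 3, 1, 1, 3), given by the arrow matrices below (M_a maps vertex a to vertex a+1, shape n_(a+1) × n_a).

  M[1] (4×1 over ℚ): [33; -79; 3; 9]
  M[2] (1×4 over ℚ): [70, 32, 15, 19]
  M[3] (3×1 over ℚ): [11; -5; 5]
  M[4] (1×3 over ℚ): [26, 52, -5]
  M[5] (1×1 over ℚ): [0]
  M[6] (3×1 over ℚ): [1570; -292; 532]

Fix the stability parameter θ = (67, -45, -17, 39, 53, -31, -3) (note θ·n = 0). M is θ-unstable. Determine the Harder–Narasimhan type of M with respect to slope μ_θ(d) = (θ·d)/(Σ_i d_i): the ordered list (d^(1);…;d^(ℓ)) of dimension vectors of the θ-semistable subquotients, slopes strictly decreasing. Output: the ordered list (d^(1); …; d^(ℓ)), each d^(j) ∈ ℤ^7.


Via rank(M_{q-1}∘⋯∘M_p): M ≅ I[1,5], I[2,2]^3, I[4,4]^2, I[6,7], I[7,7]^2.
μ_θ-semistable layers: μ^(1)=53; μ^(2)=39; μ^(3)=5/3; μ^(4)=-3; μ^(5)=-31; μ^(6)=-45

((0, 0, 0, 0, 1, 0, 0); (0, 0, 0, 3, 0, 0, 0); (1, 1, 1, 0, 0, 0, 0); (0, 0, 0, 0, 0, 0, 3); (0, 0, 0, 0, 0, 1, 0); (0, 3, 0, 0, 0, 0, 0))


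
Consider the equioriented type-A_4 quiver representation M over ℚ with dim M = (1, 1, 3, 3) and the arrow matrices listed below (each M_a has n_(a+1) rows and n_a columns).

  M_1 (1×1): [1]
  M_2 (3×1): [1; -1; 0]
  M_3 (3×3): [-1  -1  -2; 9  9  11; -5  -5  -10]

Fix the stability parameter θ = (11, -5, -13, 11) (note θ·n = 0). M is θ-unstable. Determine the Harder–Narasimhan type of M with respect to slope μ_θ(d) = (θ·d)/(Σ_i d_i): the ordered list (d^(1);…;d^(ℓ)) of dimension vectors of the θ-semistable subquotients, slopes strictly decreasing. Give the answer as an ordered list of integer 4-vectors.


Barcode: M ≅ I[1,3], I[3,4]^2, I[4,4]. HN layers by μ_θ (3 steps, strictly decreasing):
  μ^(1)=11; μ^(2)=-7/3; μ^(3)=-13

((0, 0, 0, 3); (1, 1, 1, 0); (0, 0, 2, 0))


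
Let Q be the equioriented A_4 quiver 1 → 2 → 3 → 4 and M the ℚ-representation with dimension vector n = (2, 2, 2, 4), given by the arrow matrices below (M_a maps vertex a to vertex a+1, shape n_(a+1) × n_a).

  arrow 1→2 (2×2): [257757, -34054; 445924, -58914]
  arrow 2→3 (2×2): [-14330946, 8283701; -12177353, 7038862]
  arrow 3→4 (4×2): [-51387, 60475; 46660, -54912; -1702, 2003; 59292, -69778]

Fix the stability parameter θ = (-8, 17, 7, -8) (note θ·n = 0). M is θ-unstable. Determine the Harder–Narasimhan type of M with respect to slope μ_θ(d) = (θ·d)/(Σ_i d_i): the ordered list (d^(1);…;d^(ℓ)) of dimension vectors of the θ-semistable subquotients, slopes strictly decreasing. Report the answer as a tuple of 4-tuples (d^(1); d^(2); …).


Barcode: M ≅ I[1,4]^2, I[4,4]^2. HN layers by μ_θ (2 steps, strictly decreasing):
  μ^(1)=16/3; μ^(2)=-8

((0, 2, 2, 2); (2, 0, 0, 2))


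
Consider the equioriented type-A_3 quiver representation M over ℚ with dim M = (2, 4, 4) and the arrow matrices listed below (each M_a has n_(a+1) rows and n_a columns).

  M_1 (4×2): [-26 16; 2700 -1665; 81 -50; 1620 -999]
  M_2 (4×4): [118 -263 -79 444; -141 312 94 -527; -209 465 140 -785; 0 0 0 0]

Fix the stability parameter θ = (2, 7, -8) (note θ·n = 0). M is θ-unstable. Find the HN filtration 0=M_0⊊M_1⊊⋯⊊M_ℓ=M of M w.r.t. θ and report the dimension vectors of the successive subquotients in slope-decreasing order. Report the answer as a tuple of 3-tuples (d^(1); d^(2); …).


Via rank(M_{q-1}∘⋯∘M_p): M ≅ I[1,3]^2, I[2,2], I[2,3], I[3,3].
μ_θ-semistable layers: μ^(1)=7; μ^(2)=1/3; μ^(3)=-1/2; μ^(4)=-8

((0, 1, 0); (2, 2, 2); (0, 1, 1); (0, 0, 1))


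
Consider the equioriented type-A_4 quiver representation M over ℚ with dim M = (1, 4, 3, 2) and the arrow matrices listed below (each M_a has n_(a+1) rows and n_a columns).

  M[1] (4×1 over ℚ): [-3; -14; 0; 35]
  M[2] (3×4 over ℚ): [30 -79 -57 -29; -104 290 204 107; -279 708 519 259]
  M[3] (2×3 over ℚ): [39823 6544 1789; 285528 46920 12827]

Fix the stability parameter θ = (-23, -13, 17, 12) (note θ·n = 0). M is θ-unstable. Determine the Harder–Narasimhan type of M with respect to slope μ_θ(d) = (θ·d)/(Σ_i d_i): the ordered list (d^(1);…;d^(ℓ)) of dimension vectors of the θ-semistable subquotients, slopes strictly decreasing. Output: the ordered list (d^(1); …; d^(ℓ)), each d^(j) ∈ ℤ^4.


Interval decomposition of M: I[1,4], I[2,2], I[2,3], I[2,4].
HN type (ℓ=4): μ^(1)=17; μ^(2)=29/2; μ^(3)=-13; μ^(4)=-23

((0, 0, 1, 0); (0, 0, 2, 2); (0, 4, 0, 0); (1, 0, 0, 0))


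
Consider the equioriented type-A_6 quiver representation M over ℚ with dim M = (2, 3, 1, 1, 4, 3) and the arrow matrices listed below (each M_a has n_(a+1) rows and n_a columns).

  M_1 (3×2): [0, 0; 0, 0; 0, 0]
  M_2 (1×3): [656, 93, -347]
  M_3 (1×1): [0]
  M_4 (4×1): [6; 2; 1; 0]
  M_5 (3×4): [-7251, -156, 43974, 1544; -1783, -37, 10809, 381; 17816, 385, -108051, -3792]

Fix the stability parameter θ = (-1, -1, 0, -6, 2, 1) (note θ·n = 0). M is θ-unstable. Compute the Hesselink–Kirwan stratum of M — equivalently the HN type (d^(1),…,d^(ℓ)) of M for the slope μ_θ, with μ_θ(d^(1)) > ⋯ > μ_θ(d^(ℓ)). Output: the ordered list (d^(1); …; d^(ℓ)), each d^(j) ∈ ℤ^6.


Via rank(M_{q-1}∘⋯∘M_p): M ≅ I[1,1]^2, I[2,2]^2, I[2,3], I[4,6], I[5,5], I[5,6]^2.
μ_θ-semistable layers: μ^(1)=2; μ^(2)=3/2; μ^(3)=0; μ^(4)=-1; μ^(5)=-6

((0, 0, 0, 0, 1, 0); (0, 0, 0, 0, 3, 3); (0, 0, 1, 0, 0, 0); (2, 3, 0, 0, 0, 0); (0, 0, 0, 1, 0, 0))


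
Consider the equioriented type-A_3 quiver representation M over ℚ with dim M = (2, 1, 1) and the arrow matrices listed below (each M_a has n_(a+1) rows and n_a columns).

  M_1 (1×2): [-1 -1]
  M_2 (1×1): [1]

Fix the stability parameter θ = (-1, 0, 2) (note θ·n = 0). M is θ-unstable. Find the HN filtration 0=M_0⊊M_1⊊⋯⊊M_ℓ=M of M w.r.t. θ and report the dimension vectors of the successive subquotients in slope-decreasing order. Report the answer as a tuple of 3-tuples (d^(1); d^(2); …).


Via rank(M_{q-1}∘⋯∘M_p): M ≅ I[1,1], I[1,3].
μ_θ-semistable layers: μ^(1)=2; μ^(2)=0; μ^(3)=-1

((0, 0, 1); (0, 1, 0); (2, 0, 0))


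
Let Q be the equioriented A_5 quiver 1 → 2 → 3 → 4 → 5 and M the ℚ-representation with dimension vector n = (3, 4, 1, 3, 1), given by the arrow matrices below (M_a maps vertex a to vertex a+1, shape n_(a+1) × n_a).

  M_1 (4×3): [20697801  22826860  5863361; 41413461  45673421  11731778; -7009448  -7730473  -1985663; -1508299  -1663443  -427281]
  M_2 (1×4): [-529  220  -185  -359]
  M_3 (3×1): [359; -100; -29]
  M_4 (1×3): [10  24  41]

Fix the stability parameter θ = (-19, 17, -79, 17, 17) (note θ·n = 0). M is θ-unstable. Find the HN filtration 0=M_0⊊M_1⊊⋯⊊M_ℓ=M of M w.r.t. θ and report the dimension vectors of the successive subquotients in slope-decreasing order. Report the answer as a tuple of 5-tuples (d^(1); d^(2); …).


Interval decomposition of M: I[1,2]^2, I[1,5], I[2,2], I[4,4]^2.
HN type (ℓ=3): μ^(1)=17; μ^(2)=-19; μ^(3)=-27

((0, 3, 0, 3, 1); (2, 0, 0, 0, 0); (1, 1, 1, 0, 0))


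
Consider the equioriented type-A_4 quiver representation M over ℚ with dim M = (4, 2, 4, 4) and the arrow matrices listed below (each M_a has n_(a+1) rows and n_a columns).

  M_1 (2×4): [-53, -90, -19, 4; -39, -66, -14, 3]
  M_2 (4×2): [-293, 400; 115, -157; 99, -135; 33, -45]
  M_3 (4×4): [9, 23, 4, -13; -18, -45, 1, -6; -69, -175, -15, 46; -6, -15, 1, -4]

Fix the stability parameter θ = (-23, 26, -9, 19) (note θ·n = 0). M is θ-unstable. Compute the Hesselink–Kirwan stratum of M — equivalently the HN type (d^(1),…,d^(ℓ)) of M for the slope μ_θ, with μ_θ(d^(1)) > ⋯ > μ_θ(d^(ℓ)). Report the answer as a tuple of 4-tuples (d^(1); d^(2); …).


Interval decomposition of M: I[1,1]^2, I[1,3], I[1,4], I[3,4]^2, I[4,4].
HN type (ℓ=4): μ^(1)=19; μ^(2)=17/2; μ^(3)=-9; μ^(4)=-23

((0, 0, 0, 4); (0, 2, 2, 0); (0, 0, 2, 0); (4, 0, 0, 0))


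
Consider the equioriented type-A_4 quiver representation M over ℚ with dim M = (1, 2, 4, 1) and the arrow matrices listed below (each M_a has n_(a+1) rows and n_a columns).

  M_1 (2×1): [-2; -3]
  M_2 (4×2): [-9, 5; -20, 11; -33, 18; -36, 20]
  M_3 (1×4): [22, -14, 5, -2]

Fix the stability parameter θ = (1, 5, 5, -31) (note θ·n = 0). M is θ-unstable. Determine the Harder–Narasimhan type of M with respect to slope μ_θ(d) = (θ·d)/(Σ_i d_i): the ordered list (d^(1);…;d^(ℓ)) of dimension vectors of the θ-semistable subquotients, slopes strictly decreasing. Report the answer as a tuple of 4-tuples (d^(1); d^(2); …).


Barcode: M ≅ I[1,4], I[2,3], I[3,3]^2. HN layers by μ_θ (2 steps, strictly decreasing):
  μ^(1)=5; μ^(2)=-5

((0, 1, 3, 0); (1, 1, 1, 1))


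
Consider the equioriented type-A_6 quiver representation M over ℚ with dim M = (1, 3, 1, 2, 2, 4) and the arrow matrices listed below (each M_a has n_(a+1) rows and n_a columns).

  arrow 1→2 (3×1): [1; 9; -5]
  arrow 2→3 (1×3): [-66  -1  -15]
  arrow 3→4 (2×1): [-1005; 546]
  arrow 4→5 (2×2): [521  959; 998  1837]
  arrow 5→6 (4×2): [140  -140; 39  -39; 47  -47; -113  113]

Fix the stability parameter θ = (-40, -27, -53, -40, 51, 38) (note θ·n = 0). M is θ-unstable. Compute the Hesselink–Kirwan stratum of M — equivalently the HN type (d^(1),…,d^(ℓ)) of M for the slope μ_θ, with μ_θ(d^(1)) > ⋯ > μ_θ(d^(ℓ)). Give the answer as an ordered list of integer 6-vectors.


Via rank(M_{q-1}∘⋯∘M_p): M ≅ I[1,2], I[2,2], I[2,6], I[4,5], I[6,6]^3.
μ_θ-semistable layers: μ^(1)=51; μ^(2)=89/2; μ^(3)=38; μ^(4)=-27; μ^(5)=-40

((0, 0, 0, 0, 1, 0); (0, 0, 0, 0, 1, 1); (0, 0, 0, 0, 0, 3); (0, 2, 0, 0, 0, 0); (1, 1, 1, 2, 0, 0))


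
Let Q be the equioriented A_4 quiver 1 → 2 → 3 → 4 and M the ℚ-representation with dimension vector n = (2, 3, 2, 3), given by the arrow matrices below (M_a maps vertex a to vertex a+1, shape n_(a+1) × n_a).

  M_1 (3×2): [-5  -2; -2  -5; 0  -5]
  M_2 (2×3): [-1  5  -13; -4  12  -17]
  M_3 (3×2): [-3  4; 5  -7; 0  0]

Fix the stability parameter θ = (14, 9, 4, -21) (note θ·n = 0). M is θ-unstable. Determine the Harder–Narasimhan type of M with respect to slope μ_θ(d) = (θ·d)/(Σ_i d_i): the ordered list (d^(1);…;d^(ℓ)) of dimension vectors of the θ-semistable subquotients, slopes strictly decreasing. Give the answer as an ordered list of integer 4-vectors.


Interval decomposition of M: I[1,4]^2, I[2,2], I[4,4].
HN type (ℓ=3): μ^(1)=9; μ^(2)=3/2; μ^(3)=-21

((0, 1, 0, 0); (2, 2, 2, 2); (0, 0, 0, 1))


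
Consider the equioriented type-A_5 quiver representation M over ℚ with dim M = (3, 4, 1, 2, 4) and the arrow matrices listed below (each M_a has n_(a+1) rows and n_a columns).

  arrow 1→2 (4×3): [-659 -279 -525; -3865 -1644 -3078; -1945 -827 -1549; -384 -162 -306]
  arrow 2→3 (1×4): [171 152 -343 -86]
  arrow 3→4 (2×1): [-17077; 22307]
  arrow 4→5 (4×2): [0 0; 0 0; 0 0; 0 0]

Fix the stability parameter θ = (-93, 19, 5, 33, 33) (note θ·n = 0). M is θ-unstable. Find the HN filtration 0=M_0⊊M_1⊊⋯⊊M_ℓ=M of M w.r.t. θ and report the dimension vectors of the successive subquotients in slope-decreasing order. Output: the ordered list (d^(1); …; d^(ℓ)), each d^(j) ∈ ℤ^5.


Via rank(M_{q-1}∘⋯∘M_p): M ≅ I[1,1], I[1,2], I[1,4], I[2,2]^2, I[4,4], I[5,5]^4.
μ_θ-semistable layers: μ^(1)=33; μ^(2)=19; μ^(3)=12; μ^(4)=-93

((0, 0, 0, 2, 4); (0, 3, 0, 0, 0); (0, 1, 1, 0, 0); (3, 0, 0, 0, 0))


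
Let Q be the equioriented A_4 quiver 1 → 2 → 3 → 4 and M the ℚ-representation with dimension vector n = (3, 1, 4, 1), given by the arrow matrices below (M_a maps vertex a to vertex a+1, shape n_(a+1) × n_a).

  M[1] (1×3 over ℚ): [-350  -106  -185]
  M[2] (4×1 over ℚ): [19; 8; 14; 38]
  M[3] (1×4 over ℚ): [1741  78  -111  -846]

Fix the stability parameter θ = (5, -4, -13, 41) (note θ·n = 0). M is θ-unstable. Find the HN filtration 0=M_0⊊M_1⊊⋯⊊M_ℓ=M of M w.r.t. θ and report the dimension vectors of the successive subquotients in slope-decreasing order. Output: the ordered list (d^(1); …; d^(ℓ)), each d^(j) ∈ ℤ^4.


Via rank(M_{q-1}∘⋯∘M_p): M ≅ I[1,1]^2, I[1,4], I[3,3]^3.
μ_θ-semistable layers: μ^(1)=41; μ^(2)=5; μ^(3)=-4; μ^(4)=-13

((0, 0, 0, 1); (2, 0, 0, 0); (1, 1, 1, 0); (0, 0, 3, 0))


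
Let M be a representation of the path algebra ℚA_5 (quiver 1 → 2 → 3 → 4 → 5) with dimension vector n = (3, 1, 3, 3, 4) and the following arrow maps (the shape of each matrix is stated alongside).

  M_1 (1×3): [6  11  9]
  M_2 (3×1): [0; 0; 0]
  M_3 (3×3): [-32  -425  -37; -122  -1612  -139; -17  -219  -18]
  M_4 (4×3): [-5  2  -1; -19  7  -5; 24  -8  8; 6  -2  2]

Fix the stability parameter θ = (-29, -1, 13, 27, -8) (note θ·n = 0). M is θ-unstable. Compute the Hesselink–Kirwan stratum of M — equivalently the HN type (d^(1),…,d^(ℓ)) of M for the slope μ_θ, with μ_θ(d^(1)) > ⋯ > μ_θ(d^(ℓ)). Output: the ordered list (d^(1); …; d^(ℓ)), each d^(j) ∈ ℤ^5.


Via rank(M_{q-1}∘⋯∘M_p): M ≅ I[1,1]^2, I[1,2], I[3,4], I[3,5]^2, I[5,5]^2.
μ_θ-semistable layers: μ^(1)=27; μ^(2)=13; μ^(3)=32/3; μ^(4)=-1; μ^(5)=-8; μ^(6)=-29

((0, 0, 0, 1, 0); (0, 0, 1, 0, 0); (0, 0, 2, 2, 2); (0, 1, 0, 0, 0); (0, 0, 0, 0, 2); (3, 0, 0, 0, 0))


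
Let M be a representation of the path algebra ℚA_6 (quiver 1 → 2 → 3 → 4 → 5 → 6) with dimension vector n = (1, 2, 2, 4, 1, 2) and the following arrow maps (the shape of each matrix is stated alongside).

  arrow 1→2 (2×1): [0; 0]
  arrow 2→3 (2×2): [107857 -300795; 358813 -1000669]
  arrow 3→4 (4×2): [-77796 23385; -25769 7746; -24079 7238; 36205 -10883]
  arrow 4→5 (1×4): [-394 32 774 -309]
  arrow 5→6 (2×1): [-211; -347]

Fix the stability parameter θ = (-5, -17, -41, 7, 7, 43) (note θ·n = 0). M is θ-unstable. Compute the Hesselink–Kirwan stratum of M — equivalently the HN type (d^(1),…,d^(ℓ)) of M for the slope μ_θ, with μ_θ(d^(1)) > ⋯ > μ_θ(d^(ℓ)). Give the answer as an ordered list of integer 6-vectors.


Interval decomposition of M: I[1,1], I[2,4], I[2,6], I[4,4]^2, I[6,6].
HN type (ℓ=4): μ^(1)=43; μ^(2)=7; μ^(3)=-5; μ^(4)=-29

((0, 0, 0, 0, 0, 2); (0, 0, 0, 4, 1, 0); (1, 0, 0, 0, 0, 0); (0, 2, 2, 0, 0, 0))


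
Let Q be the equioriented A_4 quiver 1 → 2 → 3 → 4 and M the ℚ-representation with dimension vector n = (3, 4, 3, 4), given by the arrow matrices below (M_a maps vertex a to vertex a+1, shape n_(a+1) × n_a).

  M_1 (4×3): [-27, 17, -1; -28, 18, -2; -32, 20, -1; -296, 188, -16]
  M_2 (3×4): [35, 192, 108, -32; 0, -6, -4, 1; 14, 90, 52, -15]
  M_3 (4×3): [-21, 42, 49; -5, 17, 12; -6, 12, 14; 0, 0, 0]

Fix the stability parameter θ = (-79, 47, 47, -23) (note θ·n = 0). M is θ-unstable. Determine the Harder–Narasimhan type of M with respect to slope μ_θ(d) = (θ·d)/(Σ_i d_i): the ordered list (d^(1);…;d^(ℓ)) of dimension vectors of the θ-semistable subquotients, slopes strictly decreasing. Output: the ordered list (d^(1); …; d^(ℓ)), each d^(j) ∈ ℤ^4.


Interval decomposition of M: I[1,2]^2, I[1,4], I[2,3], I[3,4], I[4,4]^2.
HN type (ℓ=5): μ^(1)=47; μ^(2)=71/3; μ^(3)=12; μ^(4)=-23; μ^(5)=-79

((0, 3, 1, 0); (0, 1, 1, 1); (0, 0, 1, 1); (0, 0, 0, 2); (3, 0, 0, 0))


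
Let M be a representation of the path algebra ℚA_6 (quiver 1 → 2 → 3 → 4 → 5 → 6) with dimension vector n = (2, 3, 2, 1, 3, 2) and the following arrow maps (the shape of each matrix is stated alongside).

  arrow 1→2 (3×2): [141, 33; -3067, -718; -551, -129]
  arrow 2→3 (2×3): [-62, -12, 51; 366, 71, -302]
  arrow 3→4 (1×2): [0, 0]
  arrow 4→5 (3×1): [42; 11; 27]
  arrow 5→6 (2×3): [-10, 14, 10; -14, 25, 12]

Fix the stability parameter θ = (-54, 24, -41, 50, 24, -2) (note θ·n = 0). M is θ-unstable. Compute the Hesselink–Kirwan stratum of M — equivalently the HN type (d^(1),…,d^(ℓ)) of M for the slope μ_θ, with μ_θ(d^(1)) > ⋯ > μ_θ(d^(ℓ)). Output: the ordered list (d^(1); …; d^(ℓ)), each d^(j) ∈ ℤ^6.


Interval decomposition of M: I[1,3]^2, I[2,2], I[4,6], I[5,5], I[5,6].
HN type (ℓ=4): μ^(1)=24; μ^(2)=11; μ^(3)=-17/2; μ^(4)=-54

((0, 1, 0, 1, 2, 1); (0, 0, 0, 0, 1, 1); (0, 2, 2, 0, 0, 0); (2, 0, 0, 0, 0, 0))


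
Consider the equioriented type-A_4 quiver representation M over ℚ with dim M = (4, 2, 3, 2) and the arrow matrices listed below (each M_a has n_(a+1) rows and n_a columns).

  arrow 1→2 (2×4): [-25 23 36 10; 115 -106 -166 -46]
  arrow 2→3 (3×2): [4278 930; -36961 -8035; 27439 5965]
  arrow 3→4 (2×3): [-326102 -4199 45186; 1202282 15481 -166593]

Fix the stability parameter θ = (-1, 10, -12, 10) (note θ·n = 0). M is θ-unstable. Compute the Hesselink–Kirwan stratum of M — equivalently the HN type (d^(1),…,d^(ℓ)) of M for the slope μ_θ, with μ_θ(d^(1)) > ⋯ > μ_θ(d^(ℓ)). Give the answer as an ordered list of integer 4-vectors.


Barcode: M ≅ I[1,1]^2, I[1,2], I[1,4], I[3,3], I[3,4]. HN layers by μ_θ (3 steps, strictly decreasing):
  μ^(1)=10; μ^(2)=-1; μ^(3)=-12

((0, 1, 0, 2); (4, 1, 1, 0); (0, 0, 2, 0))


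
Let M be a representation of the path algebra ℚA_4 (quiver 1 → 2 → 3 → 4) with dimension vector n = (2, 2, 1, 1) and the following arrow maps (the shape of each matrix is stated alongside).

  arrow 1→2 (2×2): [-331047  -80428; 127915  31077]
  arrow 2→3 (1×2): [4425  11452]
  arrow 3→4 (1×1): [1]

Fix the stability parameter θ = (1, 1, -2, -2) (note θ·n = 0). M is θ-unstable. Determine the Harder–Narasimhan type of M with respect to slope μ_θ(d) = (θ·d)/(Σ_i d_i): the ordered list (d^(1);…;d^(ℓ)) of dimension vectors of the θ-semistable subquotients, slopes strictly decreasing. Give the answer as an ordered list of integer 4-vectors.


Interval decomposition of M: I[1,2], I[1,4].
HN type (ℓ=2): μ^(1)=1; μ^(2)=-1/2

((1, 1, 0, 0); (1, 1, 1, 1))


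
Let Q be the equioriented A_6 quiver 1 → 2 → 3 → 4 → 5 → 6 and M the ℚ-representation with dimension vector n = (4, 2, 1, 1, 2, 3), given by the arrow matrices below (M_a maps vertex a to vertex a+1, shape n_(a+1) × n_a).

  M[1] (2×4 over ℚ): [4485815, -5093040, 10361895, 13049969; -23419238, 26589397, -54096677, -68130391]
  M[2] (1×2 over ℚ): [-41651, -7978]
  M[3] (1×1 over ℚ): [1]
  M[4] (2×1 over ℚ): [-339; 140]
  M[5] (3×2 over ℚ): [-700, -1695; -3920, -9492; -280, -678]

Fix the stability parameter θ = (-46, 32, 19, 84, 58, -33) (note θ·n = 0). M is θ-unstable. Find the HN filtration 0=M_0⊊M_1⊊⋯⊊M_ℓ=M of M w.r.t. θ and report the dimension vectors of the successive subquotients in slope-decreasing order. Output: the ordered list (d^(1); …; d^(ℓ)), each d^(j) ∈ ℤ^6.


Via rank(M_{q-1}∘⋯∘M_p): M ≅ I[1,1]^2, I[1,2], I[1,5], I[5,6], I[6,6]^2.
μ_θ-semistable layers: μ^(1)=71; μ^(2)=32; μ^(3)=51/2; μ^(4)=25/2; μ^(5)=-33; μ^(6)=-46

((0, 0, 0, 1, 1, 0); (0, 1, 0, 0, 0, 0); (0, 1, 1, 0, 0, 0); (0, 0, 0, 0, 1, 1); (0, 0, 0, 0, 0, 2); (4, 0, 0, 0, 0, 0))


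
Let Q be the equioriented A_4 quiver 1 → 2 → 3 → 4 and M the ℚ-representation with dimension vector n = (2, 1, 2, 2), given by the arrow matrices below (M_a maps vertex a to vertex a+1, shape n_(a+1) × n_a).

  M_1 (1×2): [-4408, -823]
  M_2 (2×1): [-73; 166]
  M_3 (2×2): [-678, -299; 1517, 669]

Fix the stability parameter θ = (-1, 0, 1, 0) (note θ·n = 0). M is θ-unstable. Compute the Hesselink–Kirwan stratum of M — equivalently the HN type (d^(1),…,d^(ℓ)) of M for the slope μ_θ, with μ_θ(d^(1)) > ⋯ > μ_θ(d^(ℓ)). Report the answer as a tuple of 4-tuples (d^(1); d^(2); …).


Via rank(M_{q-1}∘⋯∘M_p): M ≅ I[1,1], I[1,4], I[3,4].
μ_θ-semistable layers: μ^(1)=1/2; μ^(2)=0; μ^(3)=-1

((0, 0, 2, 2); (0, 1, 0, 0); (2, 0, 0, 0))


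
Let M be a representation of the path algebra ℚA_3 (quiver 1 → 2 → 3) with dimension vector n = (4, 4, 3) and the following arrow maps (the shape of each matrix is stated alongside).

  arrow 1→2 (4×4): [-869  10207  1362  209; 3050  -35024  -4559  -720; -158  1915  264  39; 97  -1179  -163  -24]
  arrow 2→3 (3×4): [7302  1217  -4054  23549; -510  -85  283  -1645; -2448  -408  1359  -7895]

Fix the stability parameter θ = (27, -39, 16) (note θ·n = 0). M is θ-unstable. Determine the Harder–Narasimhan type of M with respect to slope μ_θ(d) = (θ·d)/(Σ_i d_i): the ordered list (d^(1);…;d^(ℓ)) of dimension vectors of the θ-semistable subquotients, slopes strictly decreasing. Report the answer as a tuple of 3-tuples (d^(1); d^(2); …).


Via rank(M_{q-1}∘⋯∘M_p): M ≅ I[1,2], I[1,3]^3.
μ_θ-semistable layers: μ^(1)=16; μ^(2)=-6

((0, 0, 3); (4, 4, 0))


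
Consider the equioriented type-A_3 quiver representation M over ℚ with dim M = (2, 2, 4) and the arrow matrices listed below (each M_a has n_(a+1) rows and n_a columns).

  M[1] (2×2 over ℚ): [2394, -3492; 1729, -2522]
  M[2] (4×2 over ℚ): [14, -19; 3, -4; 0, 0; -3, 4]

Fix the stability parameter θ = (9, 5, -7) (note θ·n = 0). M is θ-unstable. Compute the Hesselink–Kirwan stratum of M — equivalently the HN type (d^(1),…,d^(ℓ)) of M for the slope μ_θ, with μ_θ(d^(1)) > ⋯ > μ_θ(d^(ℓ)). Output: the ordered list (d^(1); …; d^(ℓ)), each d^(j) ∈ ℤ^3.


Via rank(M_{q-1}∘⋯∘M_p): M ≅ I[1,1], I[1,3], I[2,3], I[3,3]^2.
μ_θ-semistable layers: μ^(1)=9; μ^(2)=7/3; μ^(3)=-1; μ^(4)=-7

((1, 0, 0); (1, 1, 1); (0, 1, 1); (0, 0, 2))


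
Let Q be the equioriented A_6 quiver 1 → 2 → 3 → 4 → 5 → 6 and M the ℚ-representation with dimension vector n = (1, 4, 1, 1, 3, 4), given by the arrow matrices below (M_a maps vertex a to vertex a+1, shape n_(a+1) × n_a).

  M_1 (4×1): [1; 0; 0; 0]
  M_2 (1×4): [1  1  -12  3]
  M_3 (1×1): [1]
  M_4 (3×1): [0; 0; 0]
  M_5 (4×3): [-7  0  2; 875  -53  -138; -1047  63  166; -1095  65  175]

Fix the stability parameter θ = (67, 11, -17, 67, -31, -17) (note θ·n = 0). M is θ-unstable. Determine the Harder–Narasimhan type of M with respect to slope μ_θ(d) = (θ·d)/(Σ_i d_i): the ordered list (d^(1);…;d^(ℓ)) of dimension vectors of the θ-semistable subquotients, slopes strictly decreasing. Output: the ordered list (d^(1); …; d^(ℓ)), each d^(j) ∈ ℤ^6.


Interval decomposition of M: I[1,4], I[2,2]^3, I[5,6]^3, I[6,6].
HN type (ℓ=5): μ^(1)=67; μ^(2)=61/3; μ^(3)=11; μ^(4)=-17; μ^(5)=-31

((0, 0, 0, 1, 0, 0); (1, 1, 1, 0, 0, 0); (0, 3, 0, 0, 0, 0); (0, 0, 0, 0, 0, 4); (0, 0, 0, 0, 3, 0))


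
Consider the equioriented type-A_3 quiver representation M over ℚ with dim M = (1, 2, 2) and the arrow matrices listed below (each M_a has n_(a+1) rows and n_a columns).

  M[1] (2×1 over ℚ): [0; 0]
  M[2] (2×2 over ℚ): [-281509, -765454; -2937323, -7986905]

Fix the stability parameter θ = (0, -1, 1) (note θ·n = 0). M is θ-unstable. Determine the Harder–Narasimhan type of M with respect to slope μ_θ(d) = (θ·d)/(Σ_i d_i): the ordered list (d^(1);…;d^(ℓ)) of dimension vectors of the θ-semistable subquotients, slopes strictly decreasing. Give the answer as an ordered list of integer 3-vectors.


Via rank(M_{q-1}∘⋯∘M_p): M ≅ I[1,1], I[2,3]^2.
μ_θ-semistable layers: μ^(1)=1; μ^(2)=0; μ^(3)=-1

((0, 0, 2); (1, 0, 0); (0, 2, 0))


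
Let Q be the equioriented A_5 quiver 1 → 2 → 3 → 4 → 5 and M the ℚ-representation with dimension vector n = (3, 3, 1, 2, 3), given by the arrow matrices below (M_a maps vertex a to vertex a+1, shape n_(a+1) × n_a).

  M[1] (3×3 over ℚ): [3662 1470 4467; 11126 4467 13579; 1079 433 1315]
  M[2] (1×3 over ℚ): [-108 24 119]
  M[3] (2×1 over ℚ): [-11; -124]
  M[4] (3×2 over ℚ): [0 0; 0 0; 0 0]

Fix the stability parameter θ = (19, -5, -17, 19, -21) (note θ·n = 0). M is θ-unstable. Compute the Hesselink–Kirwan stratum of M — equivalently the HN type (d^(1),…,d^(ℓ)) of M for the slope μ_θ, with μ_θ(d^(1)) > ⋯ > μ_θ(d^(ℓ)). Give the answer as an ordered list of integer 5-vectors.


Interval decomposition of M: I[1,2]^2, I[1,4], I[4,4], I[5,5]^3.
HN type (ℓ=4): μ^(1)=19; μ^(2)=7; μ^(3)=-1; μ^(4)=-21

((0, 0, 0, 2, 0); (2, 2, 0, 0, 0); (1, 1, 1, 0, 0); (0, 0, 0, 0, 3))


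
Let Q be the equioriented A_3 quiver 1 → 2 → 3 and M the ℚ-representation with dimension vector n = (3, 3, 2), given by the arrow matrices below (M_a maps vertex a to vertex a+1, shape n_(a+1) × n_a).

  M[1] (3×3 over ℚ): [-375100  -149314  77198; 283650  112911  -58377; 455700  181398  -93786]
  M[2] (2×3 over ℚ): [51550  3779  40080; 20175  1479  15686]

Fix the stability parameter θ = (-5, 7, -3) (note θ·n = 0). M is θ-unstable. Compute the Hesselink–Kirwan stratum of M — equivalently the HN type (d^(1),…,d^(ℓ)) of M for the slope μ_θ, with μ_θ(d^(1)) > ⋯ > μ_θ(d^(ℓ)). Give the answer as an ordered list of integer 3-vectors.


Interval decomposition of M: I[1,1]^2, I[1,3], I[2,2], I[2,3].
HN type (ℓ=3): μ^(1)=7; μ^(2)=2; μ^(3)=-5

((0, 1, 0); (0, 2, 2); (3, 0, 0))


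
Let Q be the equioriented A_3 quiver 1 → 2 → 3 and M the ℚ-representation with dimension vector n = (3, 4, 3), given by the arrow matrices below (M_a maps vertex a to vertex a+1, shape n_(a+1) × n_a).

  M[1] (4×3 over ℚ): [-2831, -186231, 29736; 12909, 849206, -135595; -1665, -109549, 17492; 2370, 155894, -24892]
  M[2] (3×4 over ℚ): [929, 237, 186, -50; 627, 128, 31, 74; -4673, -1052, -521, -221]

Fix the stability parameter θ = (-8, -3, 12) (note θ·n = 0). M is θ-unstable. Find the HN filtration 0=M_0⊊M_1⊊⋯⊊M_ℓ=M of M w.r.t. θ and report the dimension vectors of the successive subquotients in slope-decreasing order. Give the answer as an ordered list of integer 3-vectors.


Via rank(M_{q-1}∘⋯∘M_p): M ≅ I[1,1], I[1,3]^2, I[2,2], I[2,3].
μ_θ-semistable layers: μ^(1)=12; μ^(2)=-3; μ^(3)=-8

((0, 0, 3); (0, 4, 0); (3, 0, 0))


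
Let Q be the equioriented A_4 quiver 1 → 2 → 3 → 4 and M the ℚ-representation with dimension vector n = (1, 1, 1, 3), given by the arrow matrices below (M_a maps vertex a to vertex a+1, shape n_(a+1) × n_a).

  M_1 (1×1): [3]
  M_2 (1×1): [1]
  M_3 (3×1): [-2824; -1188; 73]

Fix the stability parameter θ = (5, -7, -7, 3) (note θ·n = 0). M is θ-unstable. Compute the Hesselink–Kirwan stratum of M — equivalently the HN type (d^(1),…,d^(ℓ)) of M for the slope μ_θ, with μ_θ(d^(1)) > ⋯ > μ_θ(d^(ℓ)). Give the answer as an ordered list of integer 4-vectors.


Barcode: M ≅ I[1,4], I[4,4]^2. HN layers by μ_θ (2 steps, strictly decreasing):
  μ^(1)=3; μ^(2)=-3

((0, 0, 0, 3); (1, 1, 1, 0))


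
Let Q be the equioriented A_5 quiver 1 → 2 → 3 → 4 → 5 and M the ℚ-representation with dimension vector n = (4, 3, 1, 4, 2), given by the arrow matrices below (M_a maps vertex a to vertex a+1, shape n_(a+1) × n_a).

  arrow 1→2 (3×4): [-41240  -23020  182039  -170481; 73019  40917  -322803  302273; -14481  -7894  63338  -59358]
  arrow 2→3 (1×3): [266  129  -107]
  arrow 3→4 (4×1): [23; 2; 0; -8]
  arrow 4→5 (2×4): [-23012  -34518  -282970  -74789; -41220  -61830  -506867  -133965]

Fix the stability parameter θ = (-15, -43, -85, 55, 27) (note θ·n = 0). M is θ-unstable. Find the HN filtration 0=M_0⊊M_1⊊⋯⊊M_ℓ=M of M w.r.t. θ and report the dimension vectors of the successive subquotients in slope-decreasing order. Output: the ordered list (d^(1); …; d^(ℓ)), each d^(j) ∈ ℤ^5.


Barcode: M ≅ I[1,1], I[1,2]^2, I[1,4], I[4,4], I[4,5]^2. HN layers by μ_θ (5 steps, strictly decreasing):
  μ^(1)=55; μ^(2)=41; μ^(3)=-15; μ^(4)=-29; μ^(5)=-143/3

((0, 0, 0, 2, 0); (0, 0, 0, 2, 2); (1, 0, 0, 0, 0); (2, 2, 0, 0, 0); (1, 1, 1, 0, 0))


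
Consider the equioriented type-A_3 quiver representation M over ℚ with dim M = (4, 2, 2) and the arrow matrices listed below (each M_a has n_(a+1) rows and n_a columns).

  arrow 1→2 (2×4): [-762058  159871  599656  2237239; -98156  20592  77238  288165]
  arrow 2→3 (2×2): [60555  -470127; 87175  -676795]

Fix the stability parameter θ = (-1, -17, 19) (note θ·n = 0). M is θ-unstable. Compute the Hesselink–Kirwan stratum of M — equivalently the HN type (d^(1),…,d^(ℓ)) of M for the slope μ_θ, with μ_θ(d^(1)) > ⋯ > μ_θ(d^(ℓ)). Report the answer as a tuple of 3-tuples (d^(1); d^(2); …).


Interval decomposition of M: I[1,1]^2, I[1,2], I[1,3], I[3,3].
HN type (ℓ=3): μ^(1)=19; μ^(2)=-1; μ^(3)=-9

((0, 0, 2); (2, 0, 0); (2, 2, 0))


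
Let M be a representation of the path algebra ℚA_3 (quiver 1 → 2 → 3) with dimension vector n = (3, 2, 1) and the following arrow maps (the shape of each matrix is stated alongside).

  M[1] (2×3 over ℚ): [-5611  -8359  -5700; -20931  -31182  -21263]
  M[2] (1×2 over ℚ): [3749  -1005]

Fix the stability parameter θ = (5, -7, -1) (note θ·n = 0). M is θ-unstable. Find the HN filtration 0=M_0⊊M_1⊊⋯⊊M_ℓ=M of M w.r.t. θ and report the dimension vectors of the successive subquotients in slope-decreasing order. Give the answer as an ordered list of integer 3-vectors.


Barcode: M ≅ I[1,1], I[1,2], I[1,3]. HN layers by μ_θ (2 steps, strictly decreasing):
  μ^(1)=5; μ^(2)=-1

((1, 0, 0); (2, 2, 1))


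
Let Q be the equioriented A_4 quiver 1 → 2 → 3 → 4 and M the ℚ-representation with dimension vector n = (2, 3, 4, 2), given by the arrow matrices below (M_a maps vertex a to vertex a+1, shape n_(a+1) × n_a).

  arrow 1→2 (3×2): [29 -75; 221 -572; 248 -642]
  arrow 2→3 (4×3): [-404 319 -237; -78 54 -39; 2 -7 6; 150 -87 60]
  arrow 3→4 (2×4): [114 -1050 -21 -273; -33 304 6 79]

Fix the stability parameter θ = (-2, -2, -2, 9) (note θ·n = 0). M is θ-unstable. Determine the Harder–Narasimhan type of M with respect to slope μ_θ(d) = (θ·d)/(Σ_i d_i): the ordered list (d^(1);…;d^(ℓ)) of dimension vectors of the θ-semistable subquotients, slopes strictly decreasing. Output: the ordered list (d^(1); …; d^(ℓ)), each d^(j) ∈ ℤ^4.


Via rank(M_{q-1}∘⋯∘M_p): M ≅ I[1,2], I[1,3], I[2,4], I[3,3], I[3,4].
μ_θ-semistable layers: μ^(1)=9; μ^(2)=-2

((0, 0, 0, 2); (2, 3, 4, 0))


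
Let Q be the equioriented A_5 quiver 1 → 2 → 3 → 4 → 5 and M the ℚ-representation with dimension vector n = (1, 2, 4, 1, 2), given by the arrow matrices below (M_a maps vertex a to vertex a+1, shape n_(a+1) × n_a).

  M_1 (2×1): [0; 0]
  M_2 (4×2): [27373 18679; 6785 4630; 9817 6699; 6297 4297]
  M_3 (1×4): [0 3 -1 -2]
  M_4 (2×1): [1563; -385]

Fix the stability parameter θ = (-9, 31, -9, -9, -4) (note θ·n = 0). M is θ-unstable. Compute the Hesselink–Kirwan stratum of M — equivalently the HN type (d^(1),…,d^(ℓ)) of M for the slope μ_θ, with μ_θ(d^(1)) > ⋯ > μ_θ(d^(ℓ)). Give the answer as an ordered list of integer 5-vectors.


Interval decomposition of M: I[1,1], I[2,3], I[2,5], I[3,3]^2, I[5,5].
HN type (ℓ=4): μ^(1)=11; μ^(2)=9/4; μ^(3)=-4; μ^(4)=-9

((0, 1, 1, 0, 0); (0, 1, 1, 1, 1); (0, 0, 0, 0, 1); (1, 0, 2, 0, 0))


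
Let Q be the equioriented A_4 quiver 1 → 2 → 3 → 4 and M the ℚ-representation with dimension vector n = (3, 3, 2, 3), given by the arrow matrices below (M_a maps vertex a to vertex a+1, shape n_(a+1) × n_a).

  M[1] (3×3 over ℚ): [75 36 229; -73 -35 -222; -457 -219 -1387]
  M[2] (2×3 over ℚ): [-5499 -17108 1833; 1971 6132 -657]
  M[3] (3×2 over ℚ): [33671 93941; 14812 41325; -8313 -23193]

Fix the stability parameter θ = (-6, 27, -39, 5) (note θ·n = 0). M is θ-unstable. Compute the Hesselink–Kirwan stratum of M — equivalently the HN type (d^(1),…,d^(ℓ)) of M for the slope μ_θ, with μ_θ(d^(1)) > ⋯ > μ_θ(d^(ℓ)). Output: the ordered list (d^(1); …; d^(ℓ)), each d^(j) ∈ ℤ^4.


Interval decomposition of M: I[1,2]^2, I[1,4], I[3,4], I[4,4].
HN type (ℓ=4): μ^(1)=27; μ^(2)=5; μ^(3)=-6; μ^(4)=-39

((0, 2, 0, 0); (0, 0, 0, 3); (3, 1, 1, 0); (0, 0, 1, 0))


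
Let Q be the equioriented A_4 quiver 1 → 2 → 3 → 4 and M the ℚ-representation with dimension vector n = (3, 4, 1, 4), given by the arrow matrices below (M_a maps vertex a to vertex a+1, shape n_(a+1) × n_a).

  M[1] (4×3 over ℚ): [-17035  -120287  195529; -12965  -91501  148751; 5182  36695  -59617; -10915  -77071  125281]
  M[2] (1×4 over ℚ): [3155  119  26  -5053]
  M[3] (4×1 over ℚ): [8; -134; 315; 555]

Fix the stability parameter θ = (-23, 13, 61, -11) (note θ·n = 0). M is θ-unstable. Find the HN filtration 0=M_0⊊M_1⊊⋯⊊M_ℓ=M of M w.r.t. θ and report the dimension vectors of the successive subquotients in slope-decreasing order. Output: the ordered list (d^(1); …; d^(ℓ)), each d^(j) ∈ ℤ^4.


Interval decomposition of M: I[1,2]^2, I[1,4], I[2,2], I[4,4]^3.
HN type (ℓ=4): μ^(1)=25; μ^(2)=13; μ^(3)=-11; μ^(4)=-23

((0, 0, 1, 1); (0, 4, 0, 0); (0, 0, 0, 3); (3, 0, 0, 0))


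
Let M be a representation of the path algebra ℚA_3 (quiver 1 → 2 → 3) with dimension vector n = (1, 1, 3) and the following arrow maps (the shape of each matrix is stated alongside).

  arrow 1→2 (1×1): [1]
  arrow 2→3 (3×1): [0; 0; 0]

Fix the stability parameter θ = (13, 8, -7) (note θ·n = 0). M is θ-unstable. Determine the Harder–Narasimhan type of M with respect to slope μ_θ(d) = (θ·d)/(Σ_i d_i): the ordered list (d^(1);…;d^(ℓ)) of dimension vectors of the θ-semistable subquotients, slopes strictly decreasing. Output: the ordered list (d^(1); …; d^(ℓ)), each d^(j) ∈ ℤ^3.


Via rank(M_{q-1}∘⋯∘M_p): M ≅ I[1,2], I[3,3]^3.
μ_θ-semistable layers: μ^(1)=21/2; μ^(2)=-7

((1, 1, 0); (0, 0, 3))


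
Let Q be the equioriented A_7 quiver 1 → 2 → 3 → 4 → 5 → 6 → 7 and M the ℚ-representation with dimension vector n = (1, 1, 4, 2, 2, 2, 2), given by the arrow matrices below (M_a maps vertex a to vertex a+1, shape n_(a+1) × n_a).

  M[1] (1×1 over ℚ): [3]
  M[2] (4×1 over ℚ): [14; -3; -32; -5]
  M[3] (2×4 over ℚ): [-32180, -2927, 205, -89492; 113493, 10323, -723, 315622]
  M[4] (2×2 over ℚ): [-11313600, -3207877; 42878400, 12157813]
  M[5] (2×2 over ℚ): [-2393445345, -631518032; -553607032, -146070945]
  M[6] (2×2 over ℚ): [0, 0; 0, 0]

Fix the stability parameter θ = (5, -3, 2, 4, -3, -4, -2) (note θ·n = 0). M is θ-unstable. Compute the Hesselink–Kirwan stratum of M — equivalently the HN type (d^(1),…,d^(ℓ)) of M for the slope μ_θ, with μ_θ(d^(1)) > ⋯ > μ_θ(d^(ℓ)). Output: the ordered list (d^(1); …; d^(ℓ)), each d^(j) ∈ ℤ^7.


Interval decomposition of M: I[1,6], I[3,3]^2, I[3,4], I[5,6], I[7,7]^2.
HN type (ℓ=5): μ^(1)=4; μ^(2)=2; μ^(3)=1/6; μ^(4)=-2; μ^(5)=-7/2

((0, 0, 0, 1, 0, 0, 0); (0, 0, 3, 0, 0, 0, 0); (1, 1, 1, 1, 1, 1, 0); (0, 0, 0, 0, 0, 0, 2); (0, 0, 0, 0, 1, 1, 0))


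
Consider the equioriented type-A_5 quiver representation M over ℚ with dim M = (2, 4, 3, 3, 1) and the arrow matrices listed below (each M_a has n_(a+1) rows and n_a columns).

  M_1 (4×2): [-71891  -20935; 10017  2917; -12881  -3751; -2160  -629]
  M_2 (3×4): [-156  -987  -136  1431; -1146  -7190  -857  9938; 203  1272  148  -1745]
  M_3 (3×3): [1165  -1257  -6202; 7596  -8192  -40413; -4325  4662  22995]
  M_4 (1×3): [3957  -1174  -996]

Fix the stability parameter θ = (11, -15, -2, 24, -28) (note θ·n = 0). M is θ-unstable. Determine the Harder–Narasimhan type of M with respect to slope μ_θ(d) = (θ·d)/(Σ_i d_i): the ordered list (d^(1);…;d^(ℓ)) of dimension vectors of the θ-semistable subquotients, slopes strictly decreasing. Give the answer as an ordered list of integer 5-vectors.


Barcode: M ≅ I[1,4], I[1,5], I[2,2], I[2,4]. HN layers by μ_θ (3 steps, strictly decreasing):
  μ^(1)=24; μ^(2)=-2; μ^(3)=-15

((0, 0, 0, 2, 0); (2, 2, 3, 1, 1); (0, 2, 0, 0, 0))


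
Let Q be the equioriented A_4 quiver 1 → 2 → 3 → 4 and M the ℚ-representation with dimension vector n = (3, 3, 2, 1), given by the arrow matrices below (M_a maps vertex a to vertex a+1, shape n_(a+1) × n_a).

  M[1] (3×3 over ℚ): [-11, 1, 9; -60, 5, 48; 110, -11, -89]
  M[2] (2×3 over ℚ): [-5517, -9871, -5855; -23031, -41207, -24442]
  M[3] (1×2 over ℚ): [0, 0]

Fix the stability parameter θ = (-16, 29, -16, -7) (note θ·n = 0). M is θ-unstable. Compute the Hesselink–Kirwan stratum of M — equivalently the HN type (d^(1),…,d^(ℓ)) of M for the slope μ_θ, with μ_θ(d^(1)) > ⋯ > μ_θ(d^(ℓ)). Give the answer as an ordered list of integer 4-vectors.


Via rank(M_{q-1}∘⋯∘M_p): M ≅ I[1,2], I[1,3]^2, I[4,4].
μ_θ-semistable layers: μ^(1)=29; μ^(2)=13/2; μ^(3)=-7; μ^(4)=-16

((0, 1, 0, 0); (0, 2, 2, 0); (0, 0, 0, 1); (3, 0, 0, 0))


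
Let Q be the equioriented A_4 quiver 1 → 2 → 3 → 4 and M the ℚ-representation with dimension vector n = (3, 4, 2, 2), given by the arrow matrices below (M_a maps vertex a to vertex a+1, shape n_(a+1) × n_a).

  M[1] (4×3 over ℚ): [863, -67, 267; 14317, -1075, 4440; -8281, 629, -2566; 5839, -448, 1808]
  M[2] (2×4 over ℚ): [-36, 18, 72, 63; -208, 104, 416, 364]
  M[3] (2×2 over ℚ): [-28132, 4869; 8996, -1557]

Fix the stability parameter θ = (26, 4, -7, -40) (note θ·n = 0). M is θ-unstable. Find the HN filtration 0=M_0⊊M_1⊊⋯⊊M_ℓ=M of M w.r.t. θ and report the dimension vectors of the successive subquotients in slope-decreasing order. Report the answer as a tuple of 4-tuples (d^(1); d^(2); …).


Interval decomposition of M: I[1,2]^2, I[1,3], I[2,2], I[3,4], I[4,4].
HN type (ℓ=5): μ^(1)=15; μ^(2)=23/3; μ^(3)=4; μ^(4)=-47/2; μ^(5)=-40

((2, 2, 0, 0); (1, 1, 1, 0); (0, 1, 0, 0); (0, 0, 1, 1); (0, 0, 0, 1))


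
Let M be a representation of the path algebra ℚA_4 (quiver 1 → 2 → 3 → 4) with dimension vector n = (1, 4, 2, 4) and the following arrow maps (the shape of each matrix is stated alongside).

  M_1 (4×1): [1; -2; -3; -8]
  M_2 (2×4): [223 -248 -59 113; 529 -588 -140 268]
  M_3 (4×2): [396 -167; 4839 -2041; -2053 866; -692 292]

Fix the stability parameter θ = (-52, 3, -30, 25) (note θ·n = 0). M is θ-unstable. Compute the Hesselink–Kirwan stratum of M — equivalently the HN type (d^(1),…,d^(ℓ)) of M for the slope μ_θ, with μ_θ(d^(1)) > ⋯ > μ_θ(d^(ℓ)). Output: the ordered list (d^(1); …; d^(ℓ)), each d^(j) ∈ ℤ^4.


Interval decomposition of M: I[1,4], I[2,2]^2, I[2,4], I[4,4]^2.
HN type (ℓ=4): μ^(1)=25; μ^(2)=3; μ^(3)=-27/2; μ^(4)=-52

((0, 0, 0, 4); (0, 2, 0, 0); (0, 2, 2, 0); (1, 0, 0, 0))


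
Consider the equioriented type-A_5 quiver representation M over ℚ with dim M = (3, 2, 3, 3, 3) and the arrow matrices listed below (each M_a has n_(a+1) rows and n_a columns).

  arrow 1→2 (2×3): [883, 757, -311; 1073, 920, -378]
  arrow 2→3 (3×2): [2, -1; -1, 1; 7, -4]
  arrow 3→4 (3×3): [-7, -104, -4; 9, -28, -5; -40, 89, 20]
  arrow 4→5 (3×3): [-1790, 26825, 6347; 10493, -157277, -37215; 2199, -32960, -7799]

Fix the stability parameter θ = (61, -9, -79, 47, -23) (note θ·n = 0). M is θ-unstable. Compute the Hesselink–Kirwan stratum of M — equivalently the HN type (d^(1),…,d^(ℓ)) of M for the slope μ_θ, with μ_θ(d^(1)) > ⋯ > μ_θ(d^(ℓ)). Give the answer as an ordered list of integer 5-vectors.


Barcode: M ≅ I[1,1], I[1,5]^2, I[3,5]. HN layers by μ_θ (4 steps, strictly decreasing):
  μ^(1)=61; μ^(2)=12; μ^(3)=-9; μ^(4)=-79

((1, 0, 0, 0, 0); (0, 0, 0, 3, 3); (2, 2, 2, 0, 0); (0, 0, 1, 0, 0))
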